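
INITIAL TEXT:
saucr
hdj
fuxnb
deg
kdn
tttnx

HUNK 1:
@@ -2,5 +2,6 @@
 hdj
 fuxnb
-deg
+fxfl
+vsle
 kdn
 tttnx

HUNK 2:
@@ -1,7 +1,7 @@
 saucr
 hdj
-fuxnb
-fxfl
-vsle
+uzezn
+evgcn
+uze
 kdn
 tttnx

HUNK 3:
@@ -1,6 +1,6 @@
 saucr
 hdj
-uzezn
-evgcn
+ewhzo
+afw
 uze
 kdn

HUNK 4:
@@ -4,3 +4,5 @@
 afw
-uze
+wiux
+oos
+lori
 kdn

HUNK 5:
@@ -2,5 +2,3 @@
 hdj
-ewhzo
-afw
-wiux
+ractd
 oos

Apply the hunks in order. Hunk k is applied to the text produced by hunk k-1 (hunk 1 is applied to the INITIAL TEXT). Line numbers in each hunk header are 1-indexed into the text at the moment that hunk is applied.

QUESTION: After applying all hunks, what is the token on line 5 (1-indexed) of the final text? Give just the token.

Hunk 1: at line 2 remove [deg] add [fxfl,vsle] -> 7 lines: saucr hdj fuxnb fxfl vsle kdn tttnx
Hunk 2: at line 1 remove [fuxnb,fxfl,vsle] add [uzezn,evgcn,uze] -> 7 lines: saucr hdj uzezn evgcn uze kdn tttnx
Hunk 3: at line 1 remove [uzezn,evgcn] add [ewhzo,afw] -> 7 lines: saucr hdj ewhzo afw uze kdn tttnx
Hunk 4: at line 4 remove [uze] add [wiux,oos,lori] -> 9 lines: saucr hdj ewhzo afw wiux oos lori kdn tttnx
Hunk 5: at line 2 remove [ewhzo,afw,wiux] add [ractd] -> 7 lines: saucr hdj ractd oos lori kdn tttnx
Final line 5: lori

Answer: lori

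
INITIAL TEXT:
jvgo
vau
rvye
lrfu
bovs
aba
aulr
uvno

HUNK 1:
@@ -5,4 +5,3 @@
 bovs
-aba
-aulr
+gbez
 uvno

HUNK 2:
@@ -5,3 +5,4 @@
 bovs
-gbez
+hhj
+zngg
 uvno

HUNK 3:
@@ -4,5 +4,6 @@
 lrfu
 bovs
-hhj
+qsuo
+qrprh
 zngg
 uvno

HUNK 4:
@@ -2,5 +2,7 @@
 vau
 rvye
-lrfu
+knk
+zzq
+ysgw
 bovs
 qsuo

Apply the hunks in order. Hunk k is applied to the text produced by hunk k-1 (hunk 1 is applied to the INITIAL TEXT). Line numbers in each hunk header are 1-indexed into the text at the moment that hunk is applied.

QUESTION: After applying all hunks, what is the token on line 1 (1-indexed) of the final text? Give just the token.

Answer: jvgo

Derivation:
Hunk 1: at line 5 remove [aba,aulr] add [gbez] -> 7 lines: jvgo vau rvye lrfu bovs gbez uvno
Hunk 2: at line 5 remove [gbez] add [hhj,zngg] -> 8 lines: jvgo vau rvye lrfu bovs hhj zngg uvno
Hunk 3: at line 4 remove [hhj] add [qsuo,qrprh] -> 9 lines: jvgo vau rvye lrfu bovs qsuo qrprh zngg uvno
Hunk 4: at line 2 remove [lrfu] add [knk,zzq,ysgw] -> 11 lines: jvgo vau rvye knk zzq ysgw bovs qsuo qrprh zngg uvno
Final line 1: jvgo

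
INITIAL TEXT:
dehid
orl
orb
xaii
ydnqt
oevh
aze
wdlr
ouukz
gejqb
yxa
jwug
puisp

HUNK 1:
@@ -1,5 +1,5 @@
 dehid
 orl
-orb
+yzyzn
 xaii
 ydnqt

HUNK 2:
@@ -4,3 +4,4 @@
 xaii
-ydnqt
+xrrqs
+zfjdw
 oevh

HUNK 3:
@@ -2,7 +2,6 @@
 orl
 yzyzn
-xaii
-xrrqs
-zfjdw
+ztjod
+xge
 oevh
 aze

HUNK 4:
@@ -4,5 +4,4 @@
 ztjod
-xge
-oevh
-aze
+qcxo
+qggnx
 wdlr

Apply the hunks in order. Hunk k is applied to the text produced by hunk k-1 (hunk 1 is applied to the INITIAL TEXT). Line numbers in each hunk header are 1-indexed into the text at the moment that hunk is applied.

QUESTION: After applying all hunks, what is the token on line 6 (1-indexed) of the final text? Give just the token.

Hunk 1: at line 1 remove [orb] add [yzyzn] -> 13 lines: dehid orl yzyzn xaii ydnqt oevh aze wdlr ouukz gejqb yxa jwug puisp
Hunk 2: at line 4 remove [ydnqt] add [xrrqs,zfjdw] -> 14 lines: dehid orl yzyzn xaii xrrqs zfjdw oevh aze wdlr ouukz gejqb yxa jwug puisp
Hunk 3: at line 2 remove [xaii,xrrqs,zfjdw] add [ztjod,xge] -> 13 lines: dehid orl yzyzn ztjod xge oevh aze wdlr ouukz gejqb yxa jwug puisp
Hunk 4: at line 4 remove [xge,oevh,aze] add [qcxo,qggnx] -> 12 lines: dehid orl yzyzn ztjod qcxo qggnx wdlr ouukz gejqb yxa jwug puisp
Final line 6: qggnx

Answer: qggnx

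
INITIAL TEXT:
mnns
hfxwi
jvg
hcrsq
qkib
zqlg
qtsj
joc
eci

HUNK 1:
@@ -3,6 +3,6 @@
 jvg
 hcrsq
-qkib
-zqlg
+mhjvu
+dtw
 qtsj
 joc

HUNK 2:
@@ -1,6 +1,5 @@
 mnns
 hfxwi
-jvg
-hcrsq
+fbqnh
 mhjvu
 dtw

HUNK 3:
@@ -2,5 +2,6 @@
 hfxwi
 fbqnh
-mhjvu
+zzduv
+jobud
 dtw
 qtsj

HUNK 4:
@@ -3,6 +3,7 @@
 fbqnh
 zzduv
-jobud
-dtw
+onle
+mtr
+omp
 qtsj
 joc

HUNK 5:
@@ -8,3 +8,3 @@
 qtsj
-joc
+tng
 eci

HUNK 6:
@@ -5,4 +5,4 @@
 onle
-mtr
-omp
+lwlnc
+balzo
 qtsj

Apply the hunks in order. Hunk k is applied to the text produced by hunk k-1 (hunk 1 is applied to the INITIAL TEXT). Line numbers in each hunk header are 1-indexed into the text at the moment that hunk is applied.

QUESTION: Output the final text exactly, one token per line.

Hunk 1: at line 3 remove [qkib,zqlg] add [mhjvu,dtw] -> 9 lines: mnns hfxwi jvg hcrsq mhjvu dtw qtsj joc eci
Hunk 2: at line 1 remove [jvg,hcrsq] add [fbqnh] -> 8 lines: mnns hfxwi fbqnh mhjvu dtw qtsj joc eci
Hunk 3: at line 2 remove [mhjvu] add [zzduv,jobud] -> 9 lines: mnns hfxwi fbqnh zzduv jobud dtw qtsj joc eci
Hunk 4: at line 3 remove [jobud,dtw] add [onle,mtr,omp] -> 10 lines: mnns hfxwi fbqnh zzduv onle mtr omp qtsj joc eci
Hunk 5: at line 8 remove [joc] add [tng] -> 10 lines: mnns hfxwi fbqnh zzduv onle mtr omp qtsj tng eci
Hunk 6: at line 5 remove [mtr,omp] add [lwlnc,balzo] -> 10 lines: mnns hfxwi fbqnh zzduv onle lwlnc balzo qtsj tng eci

Answer: mnns
hfxwi
fbqnh
zzduv
onle
lwlnc
balzo
qtsj
tng
eci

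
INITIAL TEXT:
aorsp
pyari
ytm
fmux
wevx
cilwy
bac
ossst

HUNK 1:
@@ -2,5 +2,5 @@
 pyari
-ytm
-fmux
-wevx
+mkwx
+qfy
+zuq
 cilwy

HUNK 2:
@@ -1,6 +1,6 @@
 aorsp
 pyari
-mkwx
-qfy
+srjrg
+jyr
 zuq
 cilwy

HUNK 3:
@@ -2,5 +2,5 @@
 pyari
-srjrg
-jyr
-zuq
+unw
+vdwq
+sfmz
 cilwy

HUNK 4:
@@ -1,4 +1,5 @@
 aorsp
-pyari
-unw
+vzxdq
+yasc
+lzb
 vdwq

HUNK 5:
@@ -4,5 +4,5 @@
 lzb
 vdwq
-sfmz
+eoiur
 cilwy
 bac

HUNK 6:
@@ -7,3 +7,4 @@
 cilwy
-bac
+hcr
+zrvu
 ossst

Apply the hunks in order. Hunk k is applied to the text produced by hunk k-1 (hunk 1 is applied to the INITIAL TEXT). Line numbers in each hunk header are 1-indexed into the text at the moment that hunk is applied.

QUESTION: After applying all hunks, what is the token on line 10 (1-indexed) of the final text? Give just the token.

Hunk 1: at line 2 remove [ytm,fmux,wevx] add [mkwx,qfy,zuq] -> 8 lines: aorsp pyari mkwx qfy zuq cilwy bac ossst
Hunk 2: at line 1 remove [mkwx,qfy] add [srjrg,jyr] -> 8 lines: aorsp pyari srjrg jyr zuq cilwy bac ossst
Hunk 3: at line 2 remove [srjrg,jyr,zuq] add [unw,vdwq,sfmz] -> 8 lines: aorsp pyari unw vdwq sfmz cilwy bac ossst
Hunk 4: at line 1 remove [pyari,unw] add [vzxdq,yasc,lzb] -> 9 lines: aorsp vzxdq yasc lzb vdwq sfmz cilwy bac ossst
Hunk 5: at line 4 remove [sfmz] add [eoiur] -> 9 lines: aorsp vzxdq yasc lzb vdwq eoiur cilwy bac ossst
Hunk 6: at line 7 remove [bac] add [hcr,zrvu] -> 10 lines: aorsp vzxdq yasc lzb vdwq eoiur cilwy hcr zrvu ossst
Final line 10: ossst

Answer: ossst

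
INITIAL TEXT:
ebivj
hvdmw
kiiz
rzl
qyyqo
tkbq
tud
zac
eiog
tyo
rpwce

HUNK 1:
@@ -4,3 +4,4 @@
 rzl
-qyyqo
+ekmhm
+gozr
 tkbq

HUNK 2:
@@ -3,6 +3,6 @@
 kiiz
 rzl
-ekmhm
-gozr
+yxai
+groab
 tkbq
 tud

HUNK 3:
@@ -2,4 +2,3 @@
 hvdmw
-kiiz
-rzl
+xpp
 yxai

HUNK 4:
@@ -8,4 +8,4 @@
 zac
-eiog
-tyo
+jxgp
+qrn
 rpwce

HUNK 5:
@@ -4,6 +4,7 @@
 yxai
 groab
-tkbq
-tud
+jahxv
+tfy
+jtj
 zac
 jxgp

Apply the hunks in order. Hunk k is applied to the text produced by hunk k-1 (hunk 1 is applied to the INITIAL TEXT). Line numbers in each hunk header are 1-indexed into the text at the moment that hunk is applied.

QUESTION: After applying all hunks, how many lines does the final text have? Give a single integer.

Hunk 1: at line 4 remove [qyyqo] add [ekmhm,gozr] -> 12 lines: ebivj hvdmw kiiz rzl ekmhm gozr tkbq tud zac eiog tyo rpwce
Hunk 2: at line 3 remove [ekmhm,gozr] add [yxai,groab] -> 12 lines: ebivj hvdmw kiiz rzl yxai groab tkbq tud zac eiog tyo rpwce
Hunk 3: at line 2 remove [kiiz,rzl] add [xpp] -> 11 lines: ebivj hvdmw xpp yxai groab tkbq tud zac eiog tyo rpwce
Hunk 4: at line 8 remove [eiog,tyo] add [jxgp,qrn] -> 11 lines: ebivj hvdmw xpp yxai groab tkbq tud zac jxgp qrn rpwce
Hunk 5: at line 4 remove [tkbq,tud] add [jahxv,tfy,jtj] -> 12 lines: ebivj hvdmw xpp yxai groab jahxv tfy jtj zac jxgp qrn rpwce
Final line count: 12

Answer: 12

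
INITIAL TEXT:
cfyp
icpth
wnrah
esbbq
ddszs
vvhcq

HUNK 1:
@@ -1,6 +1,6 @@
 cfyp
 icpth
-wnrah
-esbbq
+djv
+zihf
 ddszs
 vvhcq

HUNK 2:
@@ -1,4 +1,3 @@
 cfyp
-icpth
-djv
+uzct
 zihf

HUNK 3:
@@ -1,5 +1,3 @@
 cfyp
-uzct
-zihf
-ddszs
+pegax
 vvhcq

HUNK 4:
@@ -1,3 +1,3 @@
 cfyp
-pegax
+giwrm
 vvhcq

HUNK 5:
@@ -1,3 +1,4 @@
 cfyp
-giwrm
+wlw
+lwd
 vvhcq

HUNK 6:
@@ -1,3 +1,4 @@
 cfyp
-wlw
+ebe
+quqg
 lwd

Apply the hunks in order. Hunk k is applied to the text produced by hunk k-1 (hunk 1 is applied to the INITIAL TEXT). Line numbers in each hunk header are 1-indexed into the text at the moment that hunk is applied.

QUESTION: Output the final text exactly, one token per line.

Answer: cfyp
ebe
quqg
lwd
vvhcq

Derivation:
Hunk 1: at line 1 remove [wnrah,esbbq] add [djv,zihf] -> 6 lines: cfyp icpth djv zihf ddszs vvhcq
Hunk 2: at line 1 remove [icpth,djv] add [uzct] -> 5 lines: cfyp uzct zihf ddszs vvhcq
Hunk 3: at line 1 remove [uzct,zihf,ddszs] add [pegax] -> 3 lines: cfyp pegax vvhcq
Hunk 4: at line 1 remove [pegax] add [giwrm] -> 3 lines: cfyp giwrm vvhcq
Hunk 5: at line 1 remove [giwrm] add [wlw,lwd] -> 4 lines: cfyp wlw lwd vvhcq
Hunk 6: at line 1 remove [wlw] add [ebe,quqg] -> 5 lines: cfyp ebe quqg lwd vvhcq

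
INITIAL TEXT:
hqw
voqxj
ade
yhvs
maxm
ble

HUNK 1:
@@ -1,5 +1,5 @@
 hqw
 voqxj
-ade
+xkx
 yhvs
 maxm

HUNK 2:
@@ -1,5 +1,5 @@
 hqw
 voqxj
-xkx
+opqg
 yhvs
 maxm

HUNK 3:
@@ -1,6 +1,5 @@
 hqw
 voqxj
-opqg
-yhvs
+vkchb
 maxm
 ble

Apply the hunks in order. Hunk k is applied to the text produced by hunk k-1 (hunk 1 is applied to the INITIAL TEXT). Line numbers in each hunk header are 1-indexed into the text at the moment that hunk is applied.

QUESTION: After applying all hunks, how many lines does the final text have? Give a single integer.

Answer: 5

Derivation:
Hunk 1: at line 1 remove [ade] add [xkx] -> 6 lines: hqw voqxj xkx yhvs maxm ble
Hunk 2: at line 1 remove [xkx] add [opqg] -> 6 lines: hqw voqxj opqg yhvs maxm ble
Hunk 3: at line 1 remove [opqg,yhvs] add [vkchb] -> 5 lines: hqw voqxj vkchb maxm ble
Final line count: 5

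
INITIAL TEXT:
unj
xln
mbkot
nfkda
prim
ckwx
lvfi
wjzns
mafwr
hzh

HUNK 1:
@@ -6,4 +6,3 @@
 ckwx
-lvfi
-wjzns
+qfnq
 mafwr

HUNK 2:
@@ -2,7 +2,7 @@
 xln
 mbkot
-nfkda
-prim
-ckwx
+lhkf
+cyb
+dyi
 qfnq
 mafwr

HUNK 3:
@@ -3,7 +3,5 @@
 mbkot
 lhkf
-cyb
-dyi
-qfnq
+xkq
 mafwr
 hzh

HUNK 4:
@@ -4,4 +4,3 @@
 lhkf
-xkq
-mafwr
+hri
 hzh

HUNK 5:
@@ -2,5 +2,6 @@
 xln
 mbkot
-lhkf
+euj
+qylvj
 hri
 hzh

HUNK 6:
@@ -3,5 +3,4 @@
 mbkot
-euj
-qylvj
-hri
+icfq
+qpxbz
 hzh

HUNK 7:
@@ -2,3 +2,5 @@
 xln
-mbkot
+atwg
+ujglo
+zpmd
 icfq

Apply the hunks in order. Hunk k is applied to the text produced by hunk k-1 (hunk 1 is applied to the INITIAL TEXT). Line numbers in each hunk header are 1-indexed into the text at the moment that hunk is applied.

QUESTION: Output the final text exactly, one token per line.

Answer: unj
xln
atwg
ujglo
zpmd
icfq
qpxbz
hzh

Derivation:
Hunk 1: at line 6 remove [lvfi,wjzns] add [qfnq] -> 9 lines: unj xln mbkot nfkda prim ckwx qfnq mafwr hzh
Hunk 2: at line 2 remove [nfkda,prim,ckwx] add [lhkf,cyb,dyi] -> 9 lines: unj xln mbkot lhkf cyb dyi qfnq mafwr hzh
Hunk 3: at line 3 remove [cyb,dyi,qfnq] add [xkq] -> 7 lines: unj xln mbkot lhkf xkq mafwr hzh
Hunk 4: at line 4 remove [xkq,mafwr] add [hri] -> 6 lines: unj xln mbkot lhkf hri hzh
Hunk 5: at line 2 remove [lhkf] add [euj,qylvj] -> 7 lines: unj xln mbkot euj qylvj hri hzh
Hunk 6: at line 3 remove [euj,qylvj,hri] add [icfq,qpxbz] -> 6 lines: unj xln mbkot icfq qpxbz hzh
Hunk 7: at line 2 remove [mbkot] add [atwg,ujglo,zpmd] -> 8 lines: unj xln atwg ujglo zpmd icfq qpxbz hzh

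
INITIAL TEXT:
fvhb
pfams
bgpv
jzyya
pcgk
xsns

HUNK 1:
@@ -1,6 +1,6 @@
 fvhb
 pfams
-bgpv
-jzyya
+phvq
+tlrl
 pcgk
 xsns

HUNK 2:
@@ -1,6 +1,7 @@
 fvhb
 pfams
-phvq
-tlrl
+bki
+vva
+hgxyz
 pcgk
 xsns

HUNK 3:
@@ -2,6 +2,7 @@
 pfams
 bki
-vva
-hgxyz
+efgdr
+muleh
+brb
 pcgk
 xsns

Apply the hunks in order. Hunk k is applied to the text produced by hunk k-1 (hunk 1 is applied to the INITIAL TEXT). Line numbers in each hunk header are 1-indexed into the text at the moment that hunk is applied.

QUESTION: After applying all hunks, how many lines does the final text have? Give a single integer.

Answer: 8

Derivation:
Hunk 1: at line 1 remove [bgpv,jzyya] add [phvq,tlrl] -> 6 lines: fvhb pfams phvq tlrl pcgk xsns
Hunk 2: at line 1 remove [phvq,tlrl] add [bki,vva,hgxyz] -> 7 lines: fvhb pfams bki vva hgxyz pcgk xsns
Hunk 3: at line 2 remove [vva,hgxyz] add [efgdr,muleh,brb] -> 8 lines: fvhb pfams bki efgdr muleh brb pcgk xsns
Final line count: 8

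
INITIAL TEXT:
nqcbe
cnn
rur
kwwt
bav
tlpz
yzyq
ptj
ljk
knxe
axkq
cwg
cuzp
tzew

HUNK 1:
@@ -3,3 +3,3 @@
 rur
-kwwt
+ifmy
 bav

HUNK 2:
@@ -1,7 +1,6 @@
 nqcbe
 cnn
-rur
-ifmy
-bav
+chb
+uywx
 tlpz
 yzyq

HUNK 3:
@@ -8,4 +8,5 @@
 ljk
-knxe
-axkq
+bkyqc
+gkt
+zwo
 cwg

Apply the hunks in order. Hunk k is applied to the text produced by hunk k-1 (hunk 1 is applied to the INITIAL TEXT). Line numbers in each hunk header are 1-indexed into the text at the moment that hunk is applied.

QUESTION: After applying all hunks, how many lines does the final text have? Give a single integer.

Hunk 1: at line 3 remove [kwwt] add [ifmy] -> 14 lines: nqcbe cnn rur ifmy bav tlpz yzyq ptj ljk knxe axkq cwg cuzp tzew
Hunk 2: at line 1 remove [rur,ifmy,bav] add [chb,uywx] -> 13 lines: nqcbe cnn chb uywx tlpz yzyq ptj ljk knxe axkq cwg cuzp tzew
Hunk 3: at line 8 remove [knxe,axkq] add [bkyqc,gkt,zwo] -> 14 lines: nqcbe cnn chb uywx tlpz yzyq ptj ljk bkyqc gkt zwo cwg cuzp tzew
Final line count: 14

Answer: 14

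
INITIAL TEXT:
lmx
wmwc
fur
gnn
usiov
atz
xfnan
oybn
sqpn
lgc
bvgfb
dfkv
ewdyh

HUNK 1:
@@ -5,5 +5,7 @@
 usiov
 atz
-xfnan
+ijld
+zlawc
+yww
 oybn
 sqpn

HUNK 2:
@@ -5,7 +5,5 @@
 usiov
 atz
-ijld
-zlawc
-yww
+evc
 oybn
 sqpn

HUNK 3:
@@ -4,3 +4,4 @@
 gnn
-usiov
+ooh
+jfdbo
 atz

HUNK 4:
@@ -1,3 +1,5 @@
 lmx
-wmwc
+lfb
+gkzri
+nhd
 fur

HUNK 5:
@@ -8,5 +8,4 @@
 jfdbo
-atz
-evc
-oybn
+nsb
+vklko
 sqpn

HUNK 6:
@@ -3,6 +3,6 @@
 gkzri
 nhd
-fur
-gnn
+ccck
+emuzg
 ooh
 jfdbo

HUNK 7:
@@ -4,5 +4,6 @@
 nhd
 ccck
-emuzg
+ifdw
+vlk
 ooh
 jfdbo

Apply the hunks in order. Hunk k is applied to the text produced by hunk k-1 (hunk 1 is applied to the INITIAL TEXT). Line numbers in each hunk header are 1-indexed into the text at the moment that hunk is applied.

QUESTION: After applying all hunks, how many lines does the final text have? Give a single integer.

Answer: 16

Derivation:
Hunk 1: at line 5 remove [xfnan] add [ijld,zlawc,yww] -> 15 lines: lmx wmwc fur gnn usiov atz ijld zlawc yww oybn sqpn lgc bvgfb dfkv ewdyh
Hunk 2: at line 5 remove [ijld,zlawc,yww] add [evc] -> 13 lines: lmx wmwc fur gnn usiov atz evc oybn sqpn lgc bvgfb dfkv ewdyh
Hunk 3: at line 4 remove [usiov] add [ooh,jfdbo] -> 14 lines: lmx wmwc fur gnn ooh jfdbo atz evc oybn sqpn lgc bvgfb dfkv ewdyh
Hunk 4: at line 1 remove [wmwc] add [lfb,gkzri,nhd] -> 16 lines: lmx lfb gkzri nhd fur gnn ooh jfdbo atz evc oybn sqpn lgc bvgfb dfkv ewdyh
Hunk 5: at line 8 remove [atz,evc,oybn] add [nsb,vklko] -> 15 lines: lmx lfb gkzri nhd fur gnn ooh jfdbo nsb vklko sqpn lgc bvgfb dfkv ewdyh
Hunk 6: at line 3 remove [fur,gnn] add [ccck,emuzg] -> 15 lines: lmx lfb gkzri nhd ccck emuzg ooh jfdbo nsb vklko sqpn lgc bvgfb dfkv ewdyh
Hunk 7: at line 4 remove [emuzg] add [ifdw,vlk] -> 16 lines: lmx lfb gkzri nhd ccck ifdw vlk ooh jfdbo nsb vklko sqpn lgc bvgfb dfkv ewdyh
Final line count: 16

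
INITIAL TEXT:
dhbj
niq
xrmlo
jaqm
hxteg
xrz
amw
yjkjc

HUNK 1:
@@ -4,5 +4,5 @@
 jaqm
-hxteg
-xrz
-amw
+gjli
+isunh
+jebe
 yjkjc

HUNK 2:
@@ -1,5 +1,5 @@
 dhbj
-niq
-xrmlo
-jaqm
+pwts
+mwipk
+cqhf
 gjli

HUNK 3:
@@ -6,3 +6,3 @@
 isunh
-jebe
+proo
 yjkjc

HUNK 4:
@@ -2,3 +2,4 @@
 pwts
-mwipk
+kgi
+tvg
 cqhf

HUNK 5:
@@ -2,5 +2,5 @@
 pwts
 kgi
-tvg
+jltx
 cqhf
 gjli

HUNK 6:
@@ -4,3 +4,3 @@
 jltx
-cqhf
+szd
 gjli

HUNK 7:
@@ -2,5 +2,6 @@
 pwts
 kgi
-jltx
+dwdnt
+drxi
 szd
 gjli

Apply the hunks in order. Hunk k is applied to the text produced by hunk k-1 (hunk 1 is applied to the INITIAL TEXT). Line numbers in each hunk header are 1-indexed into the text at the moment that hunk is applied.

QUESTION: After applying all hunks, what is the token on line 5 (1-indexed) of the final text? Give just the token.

Hunk 1: at line 4 remove [hxteg,xrz,amw] add [gjli,isunh,jebe] -> 8 lines: dhbj niq xrmlo jaqm gjli isunh jebe yjkjc
Hunk 2: at line 1 remove [niq,xrmlo,jaqm] add [pwts,mwipk,cqhf] -> 8 lines: dhbj pwts mwipk cqhf gjli isunh jebe yjkjc
Hunk 3: at line 6 remove [jebe] add [proo] -> 8 lines: dhbj pwts mwipk cqhf gjli isunh proo yjkjc
Hunk 4: at line 2 remove [mwipk] add [kgi,tvg] -> 9 lines: dhbj pwts kgi tvg cqhf gjli isunh proo yjkjc
Hunk 5: at line 2 remove [tvg] add [jltx] -> 9 lines: dhbj pwts kgi jltx cqhf gjli isunh proo yjkjc
Hunk 6: at line 4 remove [cqhf] add [szd] -> 9 lines: dhbj pwts kgi jltx szd gjli isunh proo yjkjc
Hunk 7: at line 2 remove [jltx] add [dwdnt,drxi] -> 10 lines: dhbj pwts kgi dwdnt drxi szd gjli isunh proo yjkjc
Final line 5: drxi

Answer: drxi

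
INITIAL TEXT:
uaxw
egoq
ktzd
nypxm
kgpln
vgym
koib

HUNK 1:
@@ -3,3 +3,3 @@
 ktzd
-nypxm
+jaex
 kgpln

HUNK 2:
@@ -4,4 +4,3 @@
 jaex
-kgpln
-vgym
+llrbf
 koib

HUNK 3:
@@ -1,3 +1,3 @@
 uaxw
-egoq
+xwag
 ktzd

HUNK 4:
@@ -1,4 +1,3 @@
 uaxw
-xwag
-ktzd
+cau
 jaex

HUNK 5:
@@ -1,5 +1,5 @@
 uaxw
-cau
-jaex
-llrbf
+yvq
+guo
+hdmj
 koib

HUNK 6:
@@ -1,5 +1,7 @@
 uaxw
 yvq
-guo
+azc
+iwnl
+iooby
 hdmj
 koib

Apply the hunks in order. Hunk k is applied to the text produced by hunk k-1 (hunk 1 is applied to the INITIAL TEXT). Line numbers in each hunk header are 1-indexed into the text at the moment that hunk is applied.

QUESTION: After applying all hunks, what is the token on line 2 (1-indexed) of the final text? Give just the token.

Hunk 1: at line 3 remove [nypxm] add [jaex] -> 7 lines: uaxw egoq ktzd jaex kgpln vgym koib
Hunk 2: at line 4 remove [kgpln,vgym] add [llrbf] -> 6 lines: uaxw egoq ktzd jaex llrbf koib
Hunk 3: at line 1 remove [egoq] add [xwag] -> 6 lines: uaxw xwag ktzd jaex llrbf koib
Hunk 4: at line 1 remove [xwag,ktzd] add [cau] -> 5 lines: uaxw cau jaex llrbf koib
Hunk 5: at line 1 remove [cau,jaex,llrbf] add [yvq,guo,hdmj] -> 5 lines: uaxw yvq guo hdmj koib
Hunk 6: at line 1 remove [guo] add [azc,iwnl,iooby] -> 7 lines: uaxw yvq azc iwnl iooby hdmj koib
Final line 2: yvq

Answer: yvq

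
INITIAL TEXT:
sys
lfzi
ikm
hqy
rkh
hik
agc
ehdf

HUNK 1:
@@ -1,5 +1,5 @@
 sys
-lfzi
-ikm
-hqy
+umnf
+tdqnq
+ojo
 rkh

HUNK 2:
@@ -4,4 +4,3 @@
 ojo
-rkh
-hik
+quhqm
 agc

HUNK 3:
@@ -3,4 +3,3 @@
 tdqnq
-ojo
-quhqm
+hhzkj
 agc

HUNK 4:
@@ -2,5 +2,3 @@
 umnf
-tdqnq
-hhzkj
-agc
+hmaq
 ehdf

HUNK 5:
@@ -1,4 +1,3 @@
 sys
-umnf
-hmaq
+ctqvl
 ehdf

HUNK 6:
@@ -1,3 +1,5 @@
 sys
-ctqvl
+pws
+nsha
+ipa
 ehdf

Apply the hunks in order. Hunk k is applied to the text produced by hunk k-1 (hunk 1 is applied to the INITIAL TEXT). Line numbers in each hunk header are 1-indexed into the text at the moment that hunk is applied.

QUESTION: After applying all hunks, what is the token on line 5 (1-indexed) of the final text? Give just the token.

Answer: ehdf

Derivation:
Hunk 1: at line 1 remove [lfzi,ikm,hqy] add [umnf,tdqnq,ojo] -> 8 lines: sys umnf tdqnq ojo rkh hik agc ehdf
Hunk 2: at line 4 remove [rkh,hik] add [quhqm] -> 7 lines: sys umnf tdqnq ojo quhqm agc ehdf
Hunk 3: at line 3 remove [ojo,quhqm] add [hhzkj] -> 6 lines: sys umnf tdqnq hhzkj agc ehdf
Hunk 4: at line 2 remove [tdqnq,hhzkj,agc] add [hmaq] -> 4 lines: sys umnf hmaq ehdf
Hunk 5: at line 1 remove [umnf,hmaq] add [ctqvl] -> 3 lines: sys ctqvl ehdf
Hunk 6: at line 1 remove [ctqvl] add [pws,nsha,ipa] -> 5 lines: sys pws nsha ipa ehdf
Final line 5: ehdf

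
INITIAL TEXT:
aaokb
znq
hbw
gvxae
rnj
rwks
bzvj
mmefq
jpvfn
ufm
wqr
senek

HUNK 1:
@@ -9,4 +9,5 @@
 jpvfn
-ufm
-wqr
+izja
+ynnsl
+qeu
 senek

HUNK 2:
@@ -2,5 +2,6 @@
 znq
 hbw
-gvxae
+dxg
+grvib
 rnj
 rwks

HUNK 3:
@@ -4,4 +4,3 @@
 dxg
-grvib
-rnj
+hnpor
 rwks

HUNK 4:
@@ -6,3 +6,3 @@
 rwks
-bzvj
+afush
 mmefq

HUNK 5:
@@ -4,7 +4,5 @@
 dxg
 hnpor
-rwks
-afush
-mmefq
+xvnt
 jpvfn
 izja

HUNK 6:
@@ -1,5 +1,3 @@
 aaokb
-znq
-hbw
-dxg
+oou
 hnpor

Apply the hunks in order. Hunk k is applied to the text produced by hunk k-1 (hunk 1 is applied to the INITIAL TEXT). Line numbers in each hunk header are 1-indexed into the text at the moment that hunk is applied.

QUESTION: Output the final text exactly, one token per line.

Answer: aaokb
oou
hnpor
xvnt
jpvfn
izja
ynnsl
qeu
senek

Derivation:
Hunk 1: at line 9 remove [ufm,wqr] add [izja,ynnsl,qeu] -> 13 lines: aaokb znq hbw gvxae rnj rwks bzvj mmefq jpvfn izja ynnsl qeu senek
Hunk 2: at line 2 remove [gvxae] add [dxg,grvib] -> 14 lines: aaokb znq hbw dxg grvib rnj rwks bzvj mmefq jpvfn izja ynnsl qeu senek
Hunk 3: at line 4 remove [grvib,rnj] add [hnpor] -> 13 lines: aaokb znq hbw dxg hnpor rwks bzvj mmefq jpvfn izja ynnsl qeu senek
Hunk 4: at line 6 remove [bzvj] add [afush] -> 13 lines: aaokb znq hbw dxg hnpor rwks afush mmefq jpvfn izja ynnsl qeu senek
Hunk 5: at line 4 remove [rwks,afush,mmefq] add [xvnt] -> 11 lines: aaokb znq hbw dxg hnpor xvnt jpvfn izja ynnsl qeu senek
Hunk 6: at line 1 remove [znq,hbw,dxg] add [oou] -> 9 lines: aaokb oou hnpor xvnt jpvfn izja ynnsl qeu senek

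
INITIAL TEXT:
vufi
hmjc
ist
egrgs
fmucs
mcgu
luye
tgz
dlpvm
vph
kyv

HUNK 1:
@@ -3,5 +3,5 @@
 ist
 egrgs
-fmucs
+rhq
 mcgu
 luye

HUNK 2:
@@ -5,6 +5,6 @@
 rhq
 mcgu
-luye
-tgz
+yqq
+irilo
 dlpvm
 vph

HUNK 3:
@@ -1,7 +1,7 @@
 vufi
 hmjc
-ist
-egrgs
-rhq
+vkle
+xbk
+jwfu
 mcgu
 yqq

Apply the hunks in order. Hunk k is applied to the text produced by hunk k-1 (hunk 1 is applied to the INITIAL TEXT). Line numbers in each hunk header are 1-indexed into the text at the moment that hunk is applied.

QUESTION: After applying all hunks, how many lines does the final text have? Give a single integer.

Answer: 11

Derivation:
Hunk 1: at line 3 remove [fmucs] add [rhq] -> 11 lines: vufi hmjc ist egrgs rhq mcgu luye tgz dlpvm vph kyv
Hunk 2: at line 5 remove [luye,tgz] add [yqq,irilo] -> 11 lines: vufi hmjc ist egrgs rhq mcgu yqq irilo dlpvm vph kyv
Hunk 3: at line 1 remove [ist,egrgs,rhq] add [vkle,xbk,jwfu] -> 11 lines: vufi hmjc vkle xbk jwfu mcgu yqq irilo dlpvm vph kyv
Final line count: 11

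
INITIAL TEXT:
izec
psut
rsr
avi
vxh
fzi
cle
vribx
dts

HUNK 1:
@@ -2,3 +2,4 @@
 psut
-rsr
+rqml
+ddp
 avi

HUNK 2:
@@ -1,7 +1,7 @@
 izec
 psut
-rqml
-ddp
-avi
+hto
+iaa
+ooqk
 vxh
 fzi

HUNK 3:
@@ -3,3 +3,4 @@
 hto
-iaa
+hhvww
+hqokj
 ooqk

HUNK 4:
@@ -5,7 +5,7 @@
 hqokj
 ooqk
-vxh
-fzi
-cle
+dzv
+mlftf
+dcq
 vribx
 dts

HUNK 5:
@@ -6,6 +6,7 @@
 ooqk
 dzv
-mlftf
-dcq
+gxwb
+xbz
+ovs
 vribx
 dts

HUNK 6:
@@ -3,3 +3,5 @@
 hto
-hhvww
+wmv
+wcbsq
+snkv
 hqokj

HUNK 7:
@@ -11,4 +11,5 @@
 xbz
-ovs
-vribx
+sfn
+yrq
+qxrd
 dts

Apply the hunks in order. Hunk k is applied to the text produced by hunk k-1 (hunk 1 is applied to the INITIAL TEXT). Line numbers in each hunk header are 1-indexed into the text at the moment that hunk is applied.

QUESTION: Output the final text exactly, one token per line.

Hunk 1: at line 2 remove [rsr] add [rqml,ddp] -> 10 lines: izec psut rqml ddp avi vxh fzi cle vribx dts
Hunk 2: at line 1 remove [rqml,ddp,avi] add [hto,iaa,ooqk] -> 10 lines: izec psut hto iaa ooqk vxh fzi cle vribx dts
Hunk 3: at line 3 remove [iaa] add [hhvww,hqokj] -> 11 lines: izec psut hto hhvww hqokj ooqk vxh fzi cle vribx dts
Hunk 4: at line 5 remove [vxh,fzi,cle] add [dzv,mlftf,dcq] -> 11 lines: izec psut hto hhvww hqokj ooqk dzv mlftf dcq vribx dts
Hunk 5: at line 6 remove [mlftf,dcq] add [gxwb,xbz,ovs] -> 12 lines: izec psut hto hhvww hqokj ooqk dzv gxwb xbz ovs vribx dts
Hunk 6: at line 3 remove [hhvww] add [wmv,wcbsq,snkv] -> 14 lines: izec psut hto wmv wcbsq snkv hqokj ooqk dzv gxwb xbz ovs vribx dts
Hunk 7: at line 11 remove [ovs,vribx] add [sfn,yrq,qxrd] -> 15 lines: izec psut hto wmv wcbsq snkv hqokj ooqk dzv gxwb xbz sfn yrq qxrd dts

Answer: izec
psut
hto
wmv
wcbsq
snkv
hqokj
ooqk
dzv
gxwb
xbz
sfn
yrq
qxrd
dts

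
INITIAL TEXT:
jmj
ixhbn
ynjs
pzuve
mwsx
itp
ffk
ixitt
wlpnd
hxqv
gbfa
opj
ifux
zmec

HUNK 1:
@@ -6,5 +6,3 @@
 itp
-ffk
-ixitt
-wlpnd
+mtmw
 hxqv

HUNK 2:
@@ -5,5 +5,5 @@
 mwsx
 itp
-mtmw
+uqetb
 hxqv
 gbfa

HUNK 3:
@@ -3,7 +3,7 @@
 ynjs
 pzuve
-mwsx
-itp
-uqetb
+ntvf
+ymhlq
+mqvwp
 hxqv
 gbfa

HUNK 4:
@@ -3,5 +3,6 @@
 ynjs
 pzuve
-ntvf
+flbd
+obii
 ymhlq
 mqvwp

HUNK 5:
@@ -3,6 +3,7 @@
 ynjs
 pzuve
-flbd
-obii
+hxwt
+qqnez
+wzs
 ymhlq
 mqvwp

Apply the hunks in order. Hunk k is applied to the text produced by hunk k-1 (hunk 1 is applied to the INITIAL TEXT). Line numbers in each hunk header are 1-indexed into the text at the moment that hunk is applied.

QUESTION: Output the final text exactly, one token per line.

Hunk 1: at line 6 remove [ffk,ixitt,wlpnd] add [mtmw] -> 12 lines: jmj ixhbn ynjs pzuve mwsx itp mtmw hxqv gbfa opj ifux zmec
Hunk 2: at line 5 remove [mtmw] add [uqetb] -> 12 lines: jmj ixhbn ynjs pzuve mwsx itp uqetb hxqv gbfa opj ifux zmec
Hunk 3: at line 3 remove [mwsx,itp,uqetb] add [ntvf,ymhlq,mqvwp] -> 12 lines: jmj ixhbn ynjs pzuve ntvf ymhlq mqvwp hxqv gbfa opj ifux zmec
Hunk 4: at line 3 remove [ntvf] add [flbd,obii] -> 13 lines: jmj ixhbn ynjs pzuve flbd obii ymhlq mqvwp hxqv gbfa opj ifux zmec
Hunk 5: at line 3 remove [flbd,obii] add [hxwt,qqnez,wzs] -> 14 lines: jmj ixhbn ynjs pzuve hxwt qqnez wzs ymhlq mqvwp hxqv gbfa opj ifux zmec

Answer: jmj
ixhbn
ynjs
pzuve
hxwt
qqnez
wzs
ymhlq
mqvwp
hxqv
gbfa
opj
ifux
zmec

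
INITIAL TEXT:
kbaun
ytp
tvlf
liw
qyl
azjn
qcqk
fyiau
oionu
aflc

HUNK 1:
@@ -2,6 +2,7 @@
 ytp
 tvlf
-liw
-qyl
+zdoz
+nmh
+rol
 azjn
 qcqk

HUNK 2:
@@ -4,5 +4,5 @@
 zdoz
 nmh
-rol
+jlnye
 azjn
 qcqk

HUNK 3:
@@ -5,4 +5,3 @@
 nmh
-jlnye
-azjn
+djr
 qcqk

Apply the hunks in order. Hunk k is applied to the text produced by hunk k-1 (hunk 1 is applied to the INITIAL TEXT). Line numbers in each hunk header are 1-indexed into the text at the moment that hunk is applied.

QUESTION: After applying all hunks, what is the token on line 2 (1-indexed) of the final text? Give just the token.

Answer: ytp

Derivation:
Hunk 1: at line 2 remove [liw,qyl] add [zdoz,nmh,rol] -> 11 lines: kbaun ytp tvlf zdoz nmh rol azjn qcqk fyiau oionu aflc
Hunk 2: at line 4 remove [rol] add [jlnye] -> 11 lines: kbaun ytp tvlf zdoz nmh jlnye azjn qcqk fyiau oionu aflc
Hunk 3: at line 5 remove [jlnye,azjn] add [djr] -> 10 lines: kbaun ytp tvlf zdoz nmh djr qcqk fyiau oionu aflc
Final line 2: ytp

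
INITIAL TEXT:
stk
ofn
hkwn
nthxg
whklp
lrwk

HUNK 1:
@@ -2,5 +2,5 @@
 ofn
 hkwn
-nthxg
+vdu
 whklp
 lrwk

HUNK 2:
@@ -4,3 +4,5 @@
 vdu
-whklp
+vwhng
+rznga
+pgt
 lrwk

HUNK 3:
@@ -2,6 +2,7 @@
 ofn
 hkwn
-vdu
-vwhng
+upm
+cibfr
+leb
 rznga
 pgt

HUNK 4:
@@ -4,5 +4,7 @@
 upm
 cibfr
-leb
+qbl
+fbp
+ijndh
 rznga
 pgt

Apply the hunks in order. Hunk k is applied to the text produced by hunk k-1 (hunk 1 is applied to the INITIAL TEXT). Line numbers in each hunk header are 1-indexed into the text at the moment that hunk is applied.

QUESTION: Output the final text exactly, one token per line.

Answer: stk
ofn
hkwn
upm
cibfr
qbl
fbp
ijndh
rznga
pgt
lrwk

Derivation:
Hunk 1: at line 2 remove [nthxg] add [vdu] -> 6 lines: stk ofn hkwn vdu whklp lrwk
Hunk 2: at line 4 remove [whklp] add [vwhng,rznga,pgt] -> 8 lines: stk ofn hkwn vdu vwhng rznga pgt lrwk
Hunk 3: at line 2 remove [vdu,vwhng] add [upm,cibfr,leb] -> 9 lines: stk ofn hkwn upm cibfr leb rznga pgt lrwk
Hunk 4: at line 4 remove [leb] add [qbl,fbp,ijndh] -> 11 lines: stk ofn hkwn upm cibfr qbl fbp ijndh rznga pgt lrwk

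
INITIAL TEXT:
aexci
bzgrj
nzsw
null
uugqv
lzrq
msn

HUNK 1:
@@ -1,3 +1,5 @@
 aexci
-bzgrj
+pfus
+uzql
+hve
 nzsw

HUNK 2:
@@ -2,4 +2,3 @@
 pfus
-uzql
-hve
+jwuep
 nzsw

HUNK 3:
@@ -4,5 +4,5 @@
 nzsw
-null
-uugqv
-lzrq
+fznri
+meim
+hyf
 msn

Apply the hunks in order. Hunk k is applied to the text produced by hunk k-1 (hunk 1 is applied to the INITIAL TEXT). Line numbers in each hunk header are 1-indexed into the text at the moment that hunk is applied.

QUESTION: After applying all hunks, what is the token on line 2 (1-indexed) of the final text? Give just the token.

Answer: pfus

Derivation:
Hunk 1: at line 1 remove [bzgrj] add [pfus,uzql,hve] -> 9 lines: aexci pfus uzql hve nzsw null uugqv lzrq msn
Hunk 2: at line 2 remove [uzql,hve] add [jwuep] -> 8 lines: aexci pfus jwuep nzsw null uugqv lzrq msn
Hunk 3: at line 4 remove [null,uugqv,lzrq] add [fznri,meim,hyf] -> 8 lines: aexci pfus jwuep nzsw fznri meim hyf msn
Final line 2: pfus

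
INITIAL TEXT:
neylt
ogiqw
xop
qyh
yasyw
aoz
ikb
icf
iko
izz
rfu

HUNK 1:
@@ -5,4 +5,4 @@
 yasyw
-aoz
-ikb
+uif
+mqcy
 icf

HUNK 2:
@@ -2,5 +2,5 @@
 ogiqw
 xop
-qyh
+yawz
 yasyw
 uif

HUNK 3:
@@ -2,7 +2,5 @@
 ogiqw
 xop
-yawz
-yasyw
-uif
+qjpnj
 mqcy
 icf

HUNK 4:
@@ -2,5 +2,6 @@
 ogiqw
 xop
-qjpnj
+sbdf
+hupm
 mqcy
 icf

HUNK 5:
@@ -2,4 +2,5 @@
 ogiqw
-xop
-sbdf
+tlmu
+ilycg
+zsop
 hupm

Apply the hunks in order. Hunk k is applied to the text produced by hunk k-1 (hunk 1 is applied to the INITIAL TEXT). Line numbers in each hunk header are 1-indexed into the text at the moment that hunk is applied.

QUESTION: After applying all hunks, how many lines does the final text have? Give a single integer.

Hunk 1: at line 5 remove [aoz,ikb] add [uif,mqcy] -> 11 lines: neylt ogiqw xop qyh yasyw uif mqcy icf iko izz rfu
Hunk 2: at line 2 remove [qyh] add [yawz] -> 11 lines: neylt ogiqw xop yawz yasyw uif mqcy icf iko izz rfu
Hunk 3: at line 2 remove [yawz,yasyw,uif] add [qjpnj] -> 9 lines: neylt ogiqw xop qjpnj mqcy icf iko izz rfu
Hunk 4: at line 2 remove [qjpnj] add [sbdf,hupm] -> 10 lines: neylt ogiqw xop sbdf hupm mqcy icf iko izz rfu
Hunk 5: at line 2 remove [xop,sbdf] add [tlmu,ilycg,zsop] -> 11 lines: neylt ogiqw tlmu ilycg zsop hupm mqcy icf iko izz rfu
Final line count: 11

Answer: 11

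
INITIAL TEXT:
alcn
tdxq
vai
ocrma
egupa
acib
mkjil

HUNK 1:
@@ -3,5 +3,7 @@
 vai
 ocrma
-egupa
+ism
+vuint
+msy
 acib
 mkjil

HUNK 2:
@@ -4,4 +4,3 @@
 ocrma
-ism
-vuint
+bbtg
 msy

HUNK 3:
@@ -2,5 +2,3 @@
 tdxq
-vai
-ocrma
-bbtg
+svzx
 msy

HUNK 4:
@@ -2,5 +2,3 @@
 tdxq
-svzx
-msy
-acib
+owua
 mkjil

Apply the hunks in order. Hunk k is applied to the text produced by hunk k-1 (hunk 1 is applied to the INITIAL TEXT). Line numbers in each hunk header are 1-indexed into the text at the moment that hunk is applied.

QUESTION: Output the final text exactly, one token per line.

Answer: alcn
tdxq
owua
mkjil

Derivation:
Hunk 1: at line 3 remove [egupa] add [ism,vuint,msy] -> 9 lines: alcn tdxq vai ocrma ism vuint msy acib mkjil
Hunk 2: at line 4 remove [ism,vuint] add [bbtg] -> 8 lines: alcn tdxq vai ocrma bbtg msy acib mkjil
Hunk 3: at line 2 remove [vai,ocrma,bbtg] add [svzx] -> 6 lines: alcn tdxq svzx msy acib mkjil
Hunk 4: at line 2 remove [svzx,msy,acib] add [owua] -> 4 lines: alcn tdxq owua mkjil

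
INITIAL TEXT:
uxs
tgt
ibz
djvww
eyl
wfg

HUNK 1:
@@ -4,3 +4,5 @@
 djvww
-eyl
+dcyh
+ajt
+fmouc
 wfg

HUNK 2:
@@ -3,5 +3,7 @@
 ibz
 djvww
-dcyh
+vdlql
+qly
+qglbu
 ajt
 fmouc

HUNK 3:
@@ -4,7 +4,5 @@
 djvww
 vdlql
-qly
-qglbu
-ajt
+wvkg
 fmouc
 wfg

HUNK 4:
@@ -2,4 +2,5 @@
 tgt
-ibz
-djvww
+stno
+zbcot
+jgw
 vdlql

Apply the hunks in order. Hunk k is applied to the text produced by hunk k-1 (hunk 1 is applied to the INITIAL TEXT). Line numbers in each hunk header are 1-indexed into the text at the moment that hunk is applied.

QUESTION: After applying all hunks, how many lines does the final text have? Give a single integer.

Answer: 9

Derivation:
Hunk 1: at line 4 remove [eyl] add [dcyh,ajt,fmouc] -> 8 lines: uxs tgt ibz djvww dcyh ajt fmouc wfg
Hunk 2: at line 3 remove [dcyh] add [vdlql,qly,qglbu] -> 10 lines: uxs tgt ibz djvww vdlql qly qglbu ajt fmouc wfg
Hunk 3: at line 4 remove [qly,qglbu,ajt] add [wvkg] -> 8 lines: uxs tgt ibz djvww vdlql wvkg fmouc wfg
Hunk 4: at line 2 remove [ibz,djvww] add [stno,zbcot,jgw] -> 9 lines: uxs tgt stno zbcot jgw vdlql wvkg fmouc wfg
Final line count: 9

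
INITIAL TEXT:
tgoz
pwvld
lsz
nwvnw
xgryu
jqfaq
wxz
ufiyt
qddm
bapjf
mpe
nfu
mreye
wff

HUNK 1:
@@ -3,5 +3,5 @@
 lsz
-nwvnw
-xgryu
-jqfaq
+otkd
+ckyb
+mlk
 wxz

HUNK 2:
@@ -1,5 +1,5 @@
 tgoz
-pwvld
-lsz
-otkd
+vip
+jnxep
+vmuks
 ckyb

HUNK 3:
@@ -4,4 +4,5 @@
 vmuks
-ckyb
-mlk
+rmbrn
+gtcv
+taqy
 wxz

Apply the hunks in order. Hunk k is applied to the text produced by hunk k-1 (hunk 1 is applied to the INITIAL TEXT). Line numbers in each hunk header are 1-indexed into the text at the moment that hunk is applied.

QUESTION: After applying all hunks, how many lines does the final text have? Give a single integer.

Answer: 15

Derivation:
Hunk 1: at line 3 remove [nwvnw,xgryu,jqfaq] add [otkd,ckyb,mlk] -> 14 lines: tgoz pwvld lsz otkd ckyb mlk wxz ufiyt qddm bapjf mpe nfu mreye wff
Hunk 2: at line 1 remove [pwvld,lsz,otkd] add [vip,jnxep,vmuks] -> 14 lines: tgoz vip jnxep vmuks ckyb mlk wxz ufiyt qddm bapjf mpe nfu mreye wff
Hunk 3: at line 4 remove [ckyb,mlk] add [rmbrn,gtcv,taqy] -> 15 lines: tgoz vip jnxep vmuks rmbrn gtcv taqy wxz ufiyt qddm bapjf mpe nfu mreye wff
Final line count: 15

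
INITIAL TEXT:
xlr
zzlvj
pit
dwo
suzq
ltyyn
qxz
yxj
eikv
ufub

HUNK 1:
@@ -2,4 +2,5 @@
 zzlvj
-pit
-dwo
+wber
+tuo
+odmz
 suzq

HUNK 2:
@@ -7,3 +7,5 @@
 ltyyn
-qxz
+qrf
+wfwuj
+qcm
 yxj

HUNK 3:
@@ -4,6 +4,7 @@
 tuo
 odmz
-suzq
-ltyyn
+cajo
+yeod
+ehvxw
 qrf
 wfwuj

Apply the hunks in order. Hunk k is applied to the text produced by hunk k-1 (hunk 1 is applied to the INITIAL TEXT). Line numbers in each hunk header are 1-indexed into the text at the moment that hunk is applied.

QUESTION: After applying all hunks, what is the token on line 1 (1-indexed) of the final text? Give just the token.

Hunk 1: at line 2 remove [pit,dwo] add [wber,tuo,odmz] -> 11 lines: xlr zzlvj wber tuo odmz suzq ltyyn qxz yxj eikv ufub
Hunk 2: at line 7 remove [qxz] add [qrf,wfwuj,qcm] -> 13 lines: xlr zzlvj wber tuo odmz suzq ltyyn qrf wfwuj qcm yxj eikv ufub
Hunk 3: at line 4 remove [suzq,ltyyn] add [cajo,yeod,ehvxw] -> 14 lines: xlr zzlvj wber tuo odmz cajo yeod ehvxw qrf wfwuj qcm yxj eikv ufub
Final line 1: xlr

Answer: xlr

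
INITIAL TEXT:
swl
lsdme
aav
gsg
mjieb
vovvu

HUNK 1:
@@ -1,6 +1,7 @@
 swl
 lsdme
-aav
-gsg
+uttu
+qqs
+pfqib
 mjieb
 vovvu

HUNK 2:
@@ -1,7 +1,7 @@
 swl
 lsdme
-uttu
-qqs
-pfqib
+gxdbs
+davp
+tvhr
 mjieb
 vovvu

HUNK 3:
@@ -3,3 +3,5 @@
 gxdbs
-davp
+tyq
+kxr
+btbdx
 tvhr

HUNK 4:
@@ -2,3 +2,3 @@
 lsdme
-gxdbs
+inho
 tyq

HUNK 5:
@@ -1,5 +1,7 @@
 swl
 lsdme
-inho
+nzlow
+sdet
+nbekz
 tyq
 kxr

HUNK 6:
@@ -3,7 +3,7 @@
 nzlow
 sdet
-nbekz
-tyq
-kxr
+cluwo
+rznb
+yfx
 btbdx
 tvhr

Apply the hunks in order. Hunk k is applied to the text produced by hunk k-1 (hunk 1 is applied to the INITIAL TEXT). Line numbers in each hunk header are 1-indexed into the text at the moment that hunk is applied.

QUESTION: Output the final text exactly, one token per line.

Answer: swl
lsdme
nzlow
sdet
cluwo
rznb
yfx
btbdx
tvhr
mjieb
vovvu

Derivation:
Hunk 1: at line 1 remove [aav,gsg] add [uttu,qqs,pfqib] -> 7 lines: swl lsdme uttu qqs pfqib mjieb vovvu
Hunk 2: at line 1 remove [uttu,qqs,pfqib] add [gxdbs,davp,tvhr] -> 7 lines: swl lsdme gxdbs davp tvhr mjieb vovvu
Hunk 3: at line 3 remove [davp] add [tyq,kxr,btbdx] -> 9 lines: swl lsdme gxdbs tyq kxr btbdx tvhr mjieb vovvu
Hunk 4: at line 2 remove [gxdbs] add [inho] -> 9 lines: swl lsdme inho tyq kxr btbdx tvhr mjieb vovvu
Hunk 5: at line 1 remove [inho] add [nzlow,sdet,nbekz] -> 11 lines: swl lsdme nzlow sdet nbekz tyq kxr btbdx tvhr mjieb vovvu
Hunk 6: at line 3 remove [nbekz,tyq,kxr] add [cluwo,rznb,yfx] -> 11 lines: swl lsdme nzlow sdet cluwo rznb yfx btbdx tvhr mjieb vovvu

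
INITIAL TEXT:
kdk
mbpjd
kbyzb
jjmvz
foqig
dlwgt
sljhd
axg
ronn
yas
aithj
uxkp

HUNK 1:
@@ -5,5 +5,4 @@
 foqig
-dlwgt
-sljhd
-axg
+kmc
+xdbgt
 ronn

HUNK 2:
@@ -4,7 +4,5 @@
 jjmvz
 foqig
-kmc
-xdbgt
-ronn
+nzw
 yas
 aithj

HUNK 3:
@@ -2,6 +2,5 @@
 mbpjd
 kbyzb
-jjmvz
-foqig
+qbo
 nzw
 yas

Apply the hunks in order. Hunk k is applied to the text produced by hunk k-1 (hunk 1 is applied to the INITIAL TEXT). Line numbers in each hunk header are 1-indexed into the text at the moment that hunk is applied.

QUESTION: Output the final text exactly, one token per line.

Answer: kdk
mbpjd
kbyzb
qbo
nzw
yas
aithj
uxkp

Derivation:
Hunk 1: at line 5 remove [dlwgt,sljhd,axg] add [kmc,xdbgt] -> 11 lines: kdk mbpjd kbyzb jjmvz foqig kmc xdbgt ronn yas aithj uxkp
Hunk 2: at line 4 remove [kmc,xdbgt,ronn] add [nzw] -> 9 lines: kdk mbpjd kbyzb jjmvz foqig nzw yas aithj uxkp
Hunk 3: at line 2 remove [jjmvz,foqig] add [qbo] -> 8 lines: kdk mbpjd kbyzb qbo nzw yas aithj uxkp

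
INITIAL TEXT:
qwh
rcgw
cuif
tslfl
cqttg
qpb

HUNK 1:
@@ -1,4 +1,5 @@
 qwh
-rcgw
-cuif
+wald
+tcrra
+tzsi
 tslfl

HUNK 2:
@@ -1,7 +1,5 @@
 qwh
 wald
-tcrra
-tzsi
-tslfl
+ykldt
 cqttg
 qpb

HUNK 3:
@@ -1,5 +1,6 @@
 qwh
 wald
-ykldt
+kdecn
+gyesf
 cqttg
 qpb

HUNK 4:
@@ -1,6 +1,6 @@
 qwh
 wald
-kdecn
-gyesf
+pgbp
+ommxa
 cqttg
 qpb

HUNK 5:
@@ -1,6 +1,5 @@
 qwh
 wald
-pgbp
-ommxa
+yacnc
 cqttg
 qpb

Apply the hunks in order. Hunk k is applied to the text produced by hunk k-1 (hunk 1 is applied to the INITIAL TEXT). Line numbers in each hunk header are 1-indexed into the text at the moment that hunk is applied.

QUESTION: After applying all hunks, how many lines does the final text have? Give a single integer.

Answer: 5

Derivation:
Hunk 1: at line 1 remove [rcgw,cuif] add [wald,tcrra,tzsi] -> 7 lines: qwh wald tcrra tzsi tslfl cqttg qpb
Hunk 2: at line 1 remove [tcrra,tzsi,tslfl] add [ykldt] -> 5 lines: qwh wald ykldt cqttg qpb
Hunk 3: at line 1 remove [ykldt] add [kdecn,gyesf] -> 6 lines: qwh wald kdecn gyesf cqttg qpb
Hunk 4: at line 1 remove [kdecn,gyesf] add [pgbp,ommxa] -> 6 lines: qwh wald pgbp ommxa cqttg qpb
Hunk 5: at line 1 remove [pgbp,ommxa] add [yacnc] -> 5 lines: qwh wald yacnc cqttg qpb
Final line count: 5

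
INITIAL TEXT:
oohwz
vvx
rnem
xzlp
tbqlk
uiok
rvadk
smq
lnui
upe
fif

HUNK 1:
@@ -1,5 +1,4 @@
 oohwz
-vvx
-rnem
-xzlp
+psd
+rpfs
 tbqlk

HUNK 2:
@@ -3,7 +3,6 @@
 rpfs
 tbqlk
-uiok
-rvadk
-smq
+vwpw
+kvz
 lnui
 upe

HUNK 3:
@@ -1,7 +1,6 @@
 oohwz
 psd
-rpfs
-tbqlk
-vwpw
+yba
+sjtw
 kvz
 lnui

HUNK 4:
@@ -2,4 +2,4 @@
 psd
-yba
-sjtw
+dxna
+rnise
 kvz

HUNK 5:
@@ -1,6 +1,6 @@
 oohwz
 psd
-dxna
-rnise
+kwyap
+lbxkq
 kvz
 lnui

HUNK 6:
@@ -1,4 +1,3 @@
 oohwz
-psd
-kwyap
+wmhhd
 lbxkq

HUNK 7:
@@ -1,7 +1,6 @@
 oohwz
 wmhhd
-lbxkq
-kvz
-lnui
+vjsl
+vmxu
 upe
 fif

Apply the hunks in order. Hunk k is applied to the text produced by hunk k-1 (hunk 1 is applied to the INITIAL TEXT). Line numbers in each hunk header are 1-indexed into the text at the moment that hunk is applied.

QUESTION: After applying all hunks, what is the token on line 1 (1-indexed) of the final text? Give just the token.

Hunk 1: at line 1 remove [vvx,rnem,xzlp] add [psd,rpfs] -> 10 lines: oohwz psd rpfs tbqlk uiok rvadk smq lnui upe fif
Hunk 2: at line 3 remove [uiok,rvadk,smq] add [vwpw,kvz] -> 9 lines: oohwz psd rpfs tbqlk vwpw kvz lnui upe fif
Hunk 3: at line 1 remove [rpfs,tbqlk,vwpw] add [yba,sjtw] -> 8 lines: oohwz psd yba sjtw kvz lnui upe fif
Hunk 4: at line 2 remove [yba,sjtw] add [dxna,rnise] -> 8 lines: oohwz psd dxna rnise kvz lnui upe fif
Hunk 5: at line 1 remove [dxna,rnise] add [kwyap,lbxkq] -> 8 lines: oohwz psd kwyap lbxkq kvz lnui upe fif
Hunk 6: at line 1 remove [psd,kwyap] add [wmhhd] -> 7 lines: oohwz wmhhd lbxkq kvz lnui upe fif
Hunk 7: at line 1 remove [lbxkq,kvz,lnui] add [vjsl,vmxu] -> 6 lines: oohwz wmhhd vjsl vmxu upe fif
Final line 1: oohwz

Answer: oohwz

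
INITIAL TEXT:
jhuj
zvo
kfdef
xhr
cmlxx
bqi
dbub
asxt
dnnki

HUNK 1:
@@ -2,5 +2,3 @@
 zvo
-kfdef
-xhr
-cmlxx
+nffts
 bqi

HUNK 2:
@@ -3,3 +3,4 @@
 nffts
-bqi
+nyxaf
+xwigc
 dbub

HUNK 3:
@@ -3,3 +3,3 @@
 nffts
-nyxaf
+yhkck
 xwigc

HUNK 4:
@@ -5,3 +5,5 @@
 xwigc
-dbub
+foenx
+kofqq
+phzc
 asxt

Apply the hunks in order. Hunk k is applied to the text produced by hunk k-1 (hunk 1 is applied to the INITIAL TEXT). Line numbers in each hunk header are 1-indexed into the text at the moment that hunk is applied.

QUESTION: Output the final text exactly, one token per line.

Hunk 1: at line 2 remove [kfdef,xhr,cmlxx] add [nffts] -> 7 lines: jhuj zvo nffts bqi dbub asxt dnnki
Hunk 2: at line 3 remove [bqi] add [nyxaf,xwigc] -> 8 lines: jhuj zvo nffts nyxaf xwigc dbub asxt dnnki
Hunk 3: at line 3 remove [nyxaf] add [yhkck] -> 8 lines: jhuj zvo nffts yhkck xwigc dbub asxt dnnki
Hunk 4: at line 5 remove [dbub] add [foenx,kofqq,phzc] -> 10 lines: jhuj zvo nffts yhkck xwigc foenx kofqq phzc asxt dnnki

Answer: jhuj
zvo
nffts
yhkck
xwigc
foenx
kofqq
phzc
asxt
dnnki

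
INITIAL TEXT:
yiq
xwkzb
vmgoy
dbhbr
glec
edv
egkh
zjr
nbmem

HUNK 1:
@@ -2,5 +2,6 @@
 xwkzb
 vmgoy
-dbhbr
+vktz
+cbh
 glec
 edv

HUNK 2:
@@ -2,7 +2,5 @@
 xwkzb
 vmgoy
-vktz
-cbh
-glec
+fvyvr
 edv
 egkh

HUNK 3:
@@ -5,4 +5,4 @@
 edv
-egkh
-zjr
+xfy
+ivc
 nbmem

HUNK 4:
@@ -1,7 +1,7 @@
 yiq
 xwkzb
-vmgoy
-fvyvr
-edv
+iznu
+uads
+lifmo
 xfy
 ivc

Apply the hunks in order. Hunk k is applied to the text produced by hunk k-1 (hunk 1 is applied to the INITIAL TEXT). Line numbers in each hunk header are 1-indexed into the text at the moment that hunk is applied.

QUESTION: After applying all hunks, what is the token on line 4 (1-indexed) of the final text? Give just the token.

Answer: uads

Derivation:
Hunk 1: at line 2 remove [dbhbr] add [vktz,cbh] -> 10 lines: yiq xwkzb vmgoy vktz cbh glec edv egkh zjr nbmem
Hunk 2: at line 2 remove [vktz,cbh,glec] add [fvyvr] -> 8 lines: yiq xwkzb vmgoy fvyvr edv egkh zjr nbmem
Hunk 3: at line 5 remove [egkh,zjr] add [xfy,ivc] -> 8 lines: yiq xwkzb vmgoy fvyvr edv xfy ivc nbmem
Hunk 4: at line 1 remove [vmgoy,fvyvr,edv] add [iznu,uads,lifmo] -> 8 lines: yiq xwkzb iznu uads lifmo xfy ivc nbmem
Final line 4: uads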